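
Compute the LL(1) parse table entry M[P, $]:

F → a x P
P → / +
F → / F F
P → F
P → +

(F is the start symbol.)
Empty (error entry)

To find M[P, $], we find productions for P where $ is in the predict set (PREDICT(N → α) = (FIRST(α) \ {ε}) ∪ (FOLLOW(N) if α ⇒* ε)).

Relevant sets:
  FIRST(F) = { '/', 'a' }

P → / +: PREDICT = { '/' }
P → F: PREDICT = { '/', 'a' }
P → +: PREDICT = { '+' }

M[P, $] is empty (no production applies)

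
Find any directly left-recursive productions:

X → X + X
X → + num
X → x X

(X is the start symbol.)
Yes, X is left-recursive

Direct left recursion occurs when N → N α for some non-terminal N (the right-hand side begins with the left-hand side itself).

X → X + X: LEFT RECURSIVE (starts with X)
X → + num: starts with '+'
X → x X: starts with x

The grammar has direct left recursion on: X.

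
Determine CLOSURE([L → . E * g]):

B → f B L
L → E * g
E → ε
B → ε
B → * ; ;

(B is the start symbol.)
{ [E → .], [L → . E * g] }

Start with: [L → . E * g]
  [L → . E * g] has the dot before E: add [E → .]
No further items can be added.

CLOSURE = { [E → .], [L → . E * g] }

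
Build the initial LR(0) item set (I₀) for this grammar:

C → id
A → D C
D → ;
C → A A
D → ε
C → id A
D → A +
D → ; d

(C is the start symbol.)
{ [A → . D C], [C → . A A], [C → . id A], [C → . id], [C' → . C], [D → . ; d], [D → . ;], [D → . A +], [D → .] }

First, augment the grammar with C' → C
I₀ = CLOSURE({ [C' → . C] }):
  [C' → . C] has the dot before C: add [C → . id], [C → . A A], [C → . id A]
  [C → . A A] has the dot before A: add [A → . D C]
  [A → . D C] has the dot before D: add [D → . ;], [D → .], [D → . A +], [D → . ; d]
No further items can be added.

I₀ = { [A → . D C], [C → . A A], [C → . id A], [C → . id], [C' → . C], [D → . ; d], [D → . ;], [D → . A +], [D → .] }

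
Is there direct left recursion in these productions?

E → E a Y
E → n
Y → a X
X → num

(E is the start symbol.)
E → E a Y: LEFT RECURSIVE (starts with E)
E → n: starts with n
Y → a X: starts with a
X → num: starts with num

The grammar has direct left recursion on: E.

Answer: Yes, E is left-recursive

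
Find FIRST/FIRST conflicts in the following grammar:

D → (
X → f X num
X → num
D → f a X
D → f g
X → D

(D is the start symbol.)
Yes. D → f a X / D → f g on { 'f' }; X → f X num / X → D on { 'f' }

A FIRST/FIRST conflict occurs when two productions N → α and N → β for the same non-terminal have FIRST(α) ∩ FIRST(β) ≠ ∅ (with ε ∈ FIRST of a nullable right-hand side, so two nullable alternatives also conflict).

FIRST sets of the non-terminals at (or reachable through a nullable prefix from) the front of some alternative:
  FIRST(D) = { '(', 'f' }

Productions for D:
  D → (: FIRST = { '(' }
  D → f a X: FIRST = { 'f' }
  D → f g: FIRST = { 'f' }
Productions for X:
  X → f X num: FIRST = { 'f' }
  X → num: FIRST = { 'num' }
  X → D: FIRST = { '(', 'f' }

Conflict for D: D → f a X and D → f g
  Overlap: { 'f' }
Conflict for X: X → f X num and X → D
  Overlap: { 'f' }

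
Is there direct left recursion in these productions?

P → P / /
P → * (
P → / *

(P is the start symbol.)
Direct left recursion occurs when N → N α for some non-terminal N (the right-hand side begins with the left-hand side itself).

P → P / /: LEFT RECURSIVE (starts with P)
P → * (: starts with '*'
P → / *: starts with '/'

The grammar has direct left recursion on: P.

Answer: Yes, P is left-recursive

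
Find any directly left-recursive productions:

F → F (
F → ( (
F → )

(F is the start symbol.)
F → F (: LEFT RECURSIVE (starts with F)
F → ( (: starts with '('
F → ): starts with ')'

The grammar has direct left recursion on: F.

Answer: Yes, F is left-recursive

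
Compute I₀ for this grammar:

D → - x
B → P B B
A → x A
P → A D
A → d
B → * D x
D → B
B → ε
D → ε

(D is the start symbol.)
{ [A → . d], [A → . x A], [B → . * D x], [B → . P B B], [B → .], [D → . - x], [D → . B], [D → .], [D' → . D], [P → . A D] }

First, augment the grammar with D' → D
I₀ = CLOSURE({ [D' → . D] }):
  [D' → . D] has the dot before D: add [D → . - x], [D → . B], [D → .]
  [D → . B] has the dot before B: add [B → . P B B], [B → . * D x], [B → .]
  [B → . P B B] has the dot before P: add [P → . A D]
  [P → . A D] has the dot before A: add [A → . x A], [A → . d]
No further items can be added.

I₀ = { [A → . d], [A → . x A], [B → . * D x], [B → . P B B], [B → .], [D → . - x], [D → . B], [D → .], [D' → . D], [P → . A D] }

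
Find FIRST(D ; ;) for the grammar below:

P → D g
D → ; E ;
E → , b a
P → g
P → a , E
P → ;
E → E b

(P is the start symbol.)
FIRST sets of the non-terminals involved (from the grammar, by fixed-point iteration):
  FIRST(D) = { ';' }

To compute FIRST(D ; ;), process the symbols left to right:
Symbol D is a non-terminal. Add FIRST(D) \ {ε} = { ';' }
D is not nullable (ε ∉ FIRST(D)), so stop here.
FIRST(D ; ;) = { ';' }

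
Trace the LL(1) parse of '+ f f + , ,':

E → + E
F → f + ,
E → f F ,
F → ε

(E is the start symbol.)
Stack is shown with the top on the left.

Stack      Input          Action
--------------------------------
E $        + f f + , , $  output E → + E
+ E $      + f f + , , $  match '+'
E $        f f + , , $    output E → f F ,
f F , $    f f + , , $    match 'f'
F , $      f + , , $      output F → f + ,
f + , , $  f + , , $      match 'f'
+ , , $    + , , $        match '+'
, , $      , , $          match ','
, $        , $            match ','
$          $              accept

The string is accepted.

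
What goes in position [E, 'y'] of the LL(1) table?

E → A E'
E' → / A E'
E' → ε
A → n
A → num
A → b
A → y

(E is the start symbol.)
To find M[E, 'y'], we find productions for E where 'y' is in the predict set (PREDICT(N → α) = (FIRST(α) \ {ε}) ∪ (FOLLOW(N) if α ⇒* ε)).

Relevant sets:
  FIRST(A) = { 'b', 'n', 'num', 'y' }

E → A E': PREDICT = { 'b', 'n', 'num', 'y' }
  'y' is in predict set, so this production goes in M[E, 'y']

M[E, 'y'] = E → A E'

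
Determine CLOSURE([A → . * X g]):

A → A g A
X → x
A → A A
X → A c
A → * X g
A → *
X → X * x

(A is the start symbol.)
To compute CLOSURE, for each item [A → α.Bβ] where B is a non-terminal, add [B → .γ] for all productions B → γ; repeat for the newly added items until nothing changes.

Start with: [A → . * X g]
The dot precedes the terminal '*', so nothing is added.

CLOSURE = { [A → . * X g] }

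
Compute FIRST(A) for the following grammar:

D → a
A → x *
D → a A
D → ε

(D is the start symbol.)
{ 'x' }

To compute FIRST(A), examine every production with A on the left-hand side, reading each right-hand side left to right until a non-nullable symbol is reached.

From A → x *:
  - x is a terminal: add 'x' and stop

Collecting: FIRST(A) = { 'x' }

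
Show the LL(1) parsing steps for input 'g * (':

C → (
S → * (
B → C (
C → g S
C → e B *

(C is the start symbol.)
LL(1) parsing maintains a stack (initially the start symbol over $) and the input. At each step: if the stack top is a terminal, match it against the current input token; if it is a non-terminal N, replace it with the RHS of M[N, lookahead] (the unique production whose predict set contains the lookahead).

Stack is shown with the top on the left.

Stack  Input    Action
----------------------
C $    g * ( $  output C → g S
g S $  g * ( $  match 'g'
S $    * ( $    output S → * (
* ( $  * ( $    match '*'
( $    ( $      match '('
$      $        accept

The string is accepted.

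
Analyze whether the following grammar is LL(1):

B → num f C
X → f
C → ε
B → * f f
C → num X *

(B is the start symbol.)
Yes, the grammar is LL(1).

Relevant sets:
  FOLLOW(C) = { $ }

For B:
  PREDICT(B → num f C) = { 'num' }
  PREDICT(B → '*' f f) = { '*' }
For C:
  PREDICT(C → ε) = { $ }
  PREDICT(C → num X '*') = { 'num' }
X has a single production, so nothing to check there.

All predict sets are disjoint. The grammar IS LL(1).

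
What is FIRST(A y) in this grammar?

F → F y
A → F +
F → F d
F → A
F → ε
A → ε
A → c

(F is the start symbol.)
FIRST sets of the non-terminals involved (from the grammar, by fixed-point iteration):
  FIRST(A) = { '+', 'c', 'd', 'y', ε }

To compute FIRST(A y), process the symbols left to right:
Symbol A is a non-terminal. Add FIRST(A) \ {ε} = { '+', 'c', 'd', 'y' }
A is nullable (ε ∈ FIRST(A)), continue to the next symbol.
Symbol y is a terminal. Add 'y' and stop.
FIRST(A y) = { '+', 'c', 'd', 'y' }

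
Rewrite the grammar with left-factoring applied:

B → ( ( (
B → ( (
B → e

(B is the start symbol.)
B → ( ( B'
B' → (
B' → ε
B → e

Left-factoring transforms A → αβ₁ | αβ₂ into A → αA' and A' → β₁ | β₂
(α is the longest common prefix among the alternatives). Repeat until
no nonterminal has two alternatives with a common prefix.

Round 1: B has alternatives sharing prefix '( ('. Introduce B': B → ( ( B'
  Add: B' → (
  Add: B' → ε

No remaining common prefixes — done.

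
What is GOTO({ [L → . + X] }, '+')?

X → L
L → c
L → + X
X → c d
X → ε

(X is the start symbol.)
{ [L → + . X], [L → . + X], [L → . c], [X → . L], [X → . c d], [X → .] }

GOTO(I, '+') = CLOSURE({ [A → αX.β] : [A → α.Xβ] ∈ I, X = '+' })

Items with dot before '+', with the dot advanced:
  [L → . + X] → [L → + . X]
Closure of the advanced items:
  [L → + . X] has the dot before X: add [X → . L], [X → . c d], [X → .]
  [X → . L] has the dot before L: add [L → . c], [L → . + X]

GOTO = { [L → + . X], [L → . + X], [L → . c], [X → . L], [X → . c d], [X → .] }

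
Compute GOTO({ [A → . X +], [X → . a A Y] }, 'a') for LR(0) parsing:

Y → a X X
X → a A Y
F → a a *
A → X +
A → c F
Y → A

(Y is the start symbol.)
{ [A → . X +], [A → . c F], [X → . a A Y], [X → a . A Y] }

GOTO(I, 'a') = CLOSURE({ [A → αX.β] : [A → α.Xβ] ∈ I, X = 'a' })

Items with dot before 'a', with the dot advanced:
  [X → . a A Y] → [X → a . A Y]
Closure of the advanced items:
  [X → a . A Y] has the dot before A: add [A → . X +], [A → . c F]
  [A → . X +] has the dot before X: add [X → . a A Y]

GOTO = { [A → . X +], [A → . c F], [X → . a A Y], [X → a . A Y] }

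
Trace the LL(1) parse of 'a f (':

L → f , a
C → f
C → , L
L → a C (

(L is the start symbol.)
LL(1) parsing maintains a stack (initially the start symbol over $) and the input. At each step: if the stack top is a terminal, match it against the current input token; if it is a non-terminal N, replace it with the RHS of M[N, lookahead] (the unique production whose predict set contains the lookahead).

Stack is shown with the top on the left.

Stack    Input    Action
------------------------
L $      a f ( $  output L → a C (
a C ( $  a f ( $  match 'a'
C ( $    f ( $    output C → f
f ( $    f ( $    match 'f'
( $      ( $      match '('
$        $        accept

The string is accepted.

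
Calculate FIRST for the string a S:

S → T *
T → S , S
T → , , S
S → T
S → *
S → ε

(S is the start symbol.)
To compute FIRST(a S), process the symbols left to right:
Symbol a is a terminal. Add 'a' and stop.
FIRST(a S) = { 'a' }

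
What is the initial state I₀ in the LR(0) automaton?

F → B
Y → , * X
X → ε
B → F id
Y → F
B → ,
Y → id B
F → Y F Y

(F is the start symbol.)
{ [B → . ,], [B → . F id], [F → . B], [F → . Y F Y], [F' → . F], [Y → . , * X], [Y → . F], [Y → . id B] }

First, augment the grammar with F' → F
I₀ = CLOSURE({ [F' → . F] }):
  [F' → . F] has the dot before F: add [F → . B], [F → . Y F Y]
  [F → . B] has the dot before B: add [B → . F id], [B → . ,]
  [F → . Y F Y] has the dot before Y: add [Y → . , * X], [Y → . F], [Y → . id B]
No further items can be added.

I₀ = { [B → . ,], [B → . F id], [F → . B], [F → . Y F Y], [F' → . F], [Y → . , * X], [Y → . F], [Y → . id B] }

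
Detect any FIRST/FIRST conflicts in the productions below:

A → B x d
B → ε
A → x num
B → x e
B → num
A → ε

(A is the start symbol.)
A FIRST/FIRST conflict occurs when two productions N → α and N → β for the same non-terminal have FIRST(α) ∩ FIRST(β) ≠ ∅ (with ε ∈ FIRST of a nullable right-hand side, so two nullable alternatives also conflict).

FIRST sets of the non-terminals at (or reachable through a nullable prefix from) the front of some alternative:
  FIRST(B) = { 'num', 'x', ε }

Productions for A:
  A → B x d: FIRST = { 'num', 'x' }
  A → x num: FIRST = { 'x' }
  A → ε: FIRST = { ε }
Productions for B:
  B → ε: FIRST = { ε }
  B → x e: FIRST = { 'x' }
  B → num: FIRST = { 'num' }

Conflict for A: A → B x d and A → x num
  Overlap: { 'x' }

Answer: Yes. A → B x d / A → x num on { 'x' }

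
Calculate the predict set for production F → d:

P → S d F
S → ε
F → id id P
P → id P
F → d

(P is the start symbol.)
{ 'd' }

PREDICT(F → d) = (FIRST(RHS) \ {ε}) ∪ (FOLLOW(F) if ε ∈ FIRST(RHS), i.e. RHS ⇒* ε)
FIRST(d) = { 'd' }
ε ∉ FIRST(d), so FOLLOW(F) is not added.
PREDICT(F → d) = { 'd' }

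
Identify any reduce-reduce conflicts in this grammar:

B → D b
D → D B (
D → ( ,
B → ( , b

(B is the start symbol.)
No reduce-reduce conflicts

A reduce-reduce conflict occurs when an LR(0) state has two complete items [A → α .] and [B → β .] — both call for a reduction, and with no lookahead the parser cannot choose between them.

Augment with B' → B and build the canonical LR(0) collection (I0 = CLOSURE({[B' → . B]}), then GOTO on every symbol after a dot until no new states appear). It has 9 states:
  I0: { [B → . ( , b], [B → . D b], [B' → . B], [D → . ( ,], [D → . D B (] }  — shift
  I1: { [B → ( . , b], [D → ( . ,] }  — shift
  I2: { [B' → B .] }  — accept
  I3: { [B → . ( , b], [B → . D b], [B → D . b], [D → . ( ,], [D → . D B (], [D → D . B (] }  — shift
  I4: { [D → D B . (] }  — shift
  I5: { [B → D b .] }  — reduce
  I6: { [D → D B ( .] }  — reduce
  I7: { [B → ( , . b], [D → ( , .] }  — shift, reduce
  I8: { [B → ( , b .] }  — reduce

No state contains more than one complete item.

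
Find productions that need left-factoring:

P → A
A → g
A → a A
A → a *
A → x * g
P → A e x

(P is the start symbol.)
Left-factoring is needed when two productions for the same non-terminal
share a common prefix on the right-hand side.

Productions for P:
  P → A
  P → A e x
Productions for A:
  A → g
  A → a A
  A → a *
  A → x * g

Found common prefix 'A' in productions for P
Found common prefix 'a' in productions for A

Answer: Yes, P has productions with common prefix 'A'; A has productions with common prefix 'a'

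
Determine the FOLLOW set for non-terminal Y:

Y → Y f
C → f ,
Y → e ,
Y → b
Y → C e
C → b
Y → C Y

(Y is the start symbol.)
{ $, 'f' }

To compute FOLLOW(Y), find every occurrence of Y on a right-hand side N → α Y β: add FIRST(β) \ {ε}, and if β is empty or nullable also add FOLLOW(N). Iterate to a fixed point.

Y is the start symbol, so $ ∈ FOLLOW(Y).
In Y → Y f: Y is followed by f, add FIRST(f) \ {ε} = { 'f' }
In Y → C Y: Y is at the end; this adds FOLLOW(Y) to itself — nothing new

Taking the union: FOLLOW(Y) = { $, 'f' }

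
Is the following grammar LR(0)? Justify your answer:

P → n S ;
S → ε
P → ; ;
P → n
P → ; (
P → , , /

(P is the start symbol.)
No. Reduce-reduce conflict: [P → n .] and [S → .]

Augment with P' → P and build the canonical LR(0) collection (I0 = CLOSURE({[P' → . P]}), then GOTO on every symbol after a dot until no new states appear). It has 11 states:
  I0: { [P → . , , /], [P → . ; (], [P → . ; ;], [P → . n S ;], [P → . n], [P' → . P] }  — shift
  I1: { [P → , . , /] }  — shift
  I2: { [P → ; . (], [P → ; . ;] }  — shift
  I3: { [P' → P .] }  — accept
  I4: { [P → n . S ;], [P → n .], [S → .] }  — 2 reduces
  I5: { [P → n S . ;] }  — shift
  I6: { [P → n S ; .] }  — reduce
  I7: { [P → ; ( .] }  — reduce
  I8: { [P → ; ; .] }  — reduce
  I9: { [P → , , . /] }  — shift
  I10: { [P → , , / .] }  — reduce

Conflict in state I4:
  Reduce-reduce conflict: [P → n .] and [S → .]
So the grammar is NOT LR(0).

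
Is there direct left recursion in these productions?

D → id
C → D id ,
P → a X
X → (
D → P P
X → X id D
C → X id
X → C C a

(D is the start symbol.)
Yes, X is left-recursive

D → id: starts with id
C → D id ,: starts with D
P → a X: starts with a
X → (: starts with '('
D → P P: starts with P
X → X id D: LEFT RECURSIVE (starts with X)
C → X id: starts with X
X → C C a: starts with C

The grammar has direct left recursion on: X.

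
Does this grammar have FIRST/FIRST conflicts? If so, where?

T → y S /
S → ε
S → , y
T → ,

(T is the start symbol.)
A FIRST/FIRST conflict occurs when two productions N → α and N → β for the same non-terminal have FIRST(α) ∩ FIRST(β) ≠ ∅ (with ε ∈ FIRST of a nullable right-hand side, so two nullable alternatives also conflict).

Productions for T:
  T → y S /: FIRST = { 'y' }
  T → ,: FIRST = { ',' }
Productions for S:
  S → ε: FIRST = { ε }
  S → , y: FIRST = { ',' }

All alternatives of each non-terminal have pairwise disjoint FIRST sets.

Answer: No FIRST/FIRST conflicts.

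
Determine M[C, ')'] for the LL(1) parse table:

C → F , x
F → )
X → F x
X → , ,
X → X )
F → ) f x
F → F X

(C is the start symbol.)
C → F , x

To find M[C, ')'], we find productions for C where ')' is in the predict set (PREDICT(N → α) = (FIRST(α) \ {ε}) ∪ (FOLLOW(N) if α ⇒* ε)).

Relevant sets:
  FIRST(F) = { ')' }

C → F , x: PREDICT = { ')' }
  ')' is in predict set, so this production goes in M[C, ')']

M[C, ')'] = C → F , x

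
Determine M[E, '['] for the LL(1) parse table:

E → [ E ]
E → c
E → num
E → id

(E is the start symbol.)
To find M[E, '['], we find productions for E where '[' is in the predict set (PREDICT(N → α) = (FIRST(α) \ {ε}) ∪ (FOLLOW(N) if α ⇒* ε)).

E → [ E ]: PREDICT = { '[' }
  '[' is in predict set, so this production goes in M[E, '[']
E → c: PREDICT = { 'c' }
E → num: PREDICT = { 'num' }
E → id: PREDICT = { 'id' }

M[E, '['] = E → [ E ]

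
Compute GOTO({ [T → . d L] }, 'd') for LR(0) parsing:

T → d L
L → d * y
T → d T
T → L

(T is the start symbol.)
GOTO(I, 'd') = CLOSURE({ [A → αX.β] : [A → α.Xβ] ∈ I, X = 'd' })

Items with dot before 'd', with the dot advanced:
  [T → . d L] → [T → d . L]
Closure of the advanced items:
  [T → d . L] has the dot before L: add [L → . d * y]

GOTO = { [L → . d * y], [T → d . L] }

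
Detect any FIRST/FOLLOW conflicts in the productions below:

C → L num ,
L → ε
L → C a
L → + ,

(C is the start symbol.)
Nullable non-terminals: L.
FIRST sets used below: FIRST(C) = { '+', 'num' }

L: nullable alternative(s) L → ε; FOLLOW(L) = { 'num' }
  L → ε: FIRST \ {ε} = { } — this is the only nullable alternative, skip
  L → C a: FIRST \ {ε} = { '+', 'num' } — overlaps FOLLOW(L) on { 'num' }: CONFLICT
  L → + ,: FIRST \ {ε} = { '+' } — disjoint from FOLLOW(L)

C has no nullable alternative, so no FIRST/FOLLOW check is needed there.

So the grammar has 1 FIRST/FOLLOW conflict (marked CONFLICT above).

Answer: Yes. L → C a with FOLLOW(L) on { 'num' }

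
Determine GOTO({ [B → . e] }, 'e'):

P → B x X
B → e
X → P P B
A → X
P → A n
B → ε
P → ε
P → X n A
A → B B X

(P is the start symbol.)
{ [B → e .] }

GOTO(I, 'e') = CLOSURE({ [A → αX.β] : [A → α.Xβ] ∈ I, X = 'e' })

Items with dot before 'e', with the dot advanced:
  [B → . e] → [B → e .]
Closure adds nothing (no advanced item has the dot before a non-terminal).

GOTO = { [B → e .] }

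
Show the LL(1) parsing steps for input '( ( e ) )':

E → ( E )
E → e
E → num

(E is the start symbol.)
LL(1) parsing maintains a stack (initially the start symbol over $) and the input. At each step: if the stack top is a terminal, match it against the current input token; if it is a non-terminal N, replace it with the RHS of M[N, lookahead] (the unique production whose predict set contains the lookahead).

Stack is shown with the top on the left.

Stack      Input        Action
------------------------------
E $        ( ( e ) ) $  output E → ( E )
( E ) $    ( ( e ) ) $  match '('
E ) $      ( e ) ) $    output E → ( E )
( E ) ) $  ( e ) ) $    match '('
E ) ) $    e ) ) $      output E → e
e ) ) $    e ) ) $      match 'e'
) ) $      ) ) $        match ')'
) $        ) $          match ')'
$          $            accept

The string is accepted.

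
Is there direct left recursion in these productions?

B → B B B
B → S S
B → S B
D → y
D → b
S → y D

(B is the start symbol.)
Direct left recursion occurs when N → N α for some non-terminal N (the right-hand side begins with the left-hand side itself).

B → B B B: LEFT RECURSIVE (starts with B)
B → S S: starts with S
B → S B: starts with S
D → y: starts with y
D → b: starts with b
S → y D: starts with y

The grammar has direct left recursion on: B.

Answer: Yes, B is left-recursive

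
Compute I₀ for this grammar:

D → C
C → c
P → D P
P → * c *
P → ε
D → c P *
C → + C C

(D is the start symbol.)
First, augment the grammar with D' → D
I₀ = CLOSURE({ [D' → . D] }):
  [D' → . D] has the dot before D: add [D → . C], [D → . c P *]
  [D → . C] has the dot before C: add [C → . c], [C → . + C C]
No further items can be added.

I₀ = { [C → . + C C], [C → . c], [D → . C], [D → . c P *], [D' → . D] }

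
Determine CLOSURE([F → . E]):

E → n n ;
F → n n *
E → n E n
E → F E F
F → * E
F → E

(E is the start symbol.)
{ [E → . F E F], [E → . n E n], [E → . n n ;], [F → . * E], [F → . E], [F → . n n *] }

Start with: [F → . E]
  [F → . E] has the dot before E: add [E → . n n ;], [E → . n E n], [E → . F E F]
  [E → . F E F] has the dot before F: add [F → . n n *], [F → . * E]
No further items can be added.

CLOSURE = { [E → . F E F], [E → . n E n], [E → . n n ;], [F → . * E], [F → . E], [F → . n n *] }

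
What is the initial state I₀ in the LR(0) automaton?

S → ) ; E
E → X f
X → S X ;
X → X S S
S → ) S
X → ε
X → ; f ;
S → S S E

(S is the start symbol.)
First, augment the grammar with S' → S
I₀ = CLOSURE({ [S' → . S] }):
  [S' → . S] has the dot before S: add [S → . ) ; E], [S → . ) S], [S → . S S E]
No further items can be added.

I₀ = { [S → . ) ; E], [S → . ) S], [S → . S S E], [S' → . S] }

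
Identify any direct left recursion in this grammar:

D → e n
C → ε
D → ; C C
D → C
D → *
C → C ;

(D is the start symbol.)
D → e n: starts with e
C → ε: starts with ε
D → ; C C: starts with ';'
D → C: starts with C
D → *: starts with '*'
C → C ;: LEFT RECURSIVE (starts with C)

The grammar has direct left recursion on: C.

Answer: Yes, C is left-recursive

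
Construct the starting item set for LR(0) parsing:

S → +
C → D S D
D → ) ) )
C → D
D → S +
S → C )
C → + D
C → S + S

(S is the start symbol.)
{ [C → . + D], [C → . D S D], [C → . D], [C → . S + S], [D → . ) ) )], [D → . S +], [S → . +], [S → . C )], [S' → . S] }

First, augment the grammar with S' → S
I₀ = CLOSURE({ [S' → . S] }):
  [S' → . S] has the dot before S: add [S → . +], [S → . C )]
  [S → . C )] has the dot before C: add [C → . D S D], [C → . D], [C → . + D], [C → . S + S]
  [C → . D S D] has the dot before D: add [D → . ) ) )], [D → . S +]
No further items can be added.

I₀ = { [C → . + D], [C → . D S D], [C → . D], [C → . S + S], [D → . ) ) )], [D → . S +], [S → . +], [S → . C )], [S' → . S] }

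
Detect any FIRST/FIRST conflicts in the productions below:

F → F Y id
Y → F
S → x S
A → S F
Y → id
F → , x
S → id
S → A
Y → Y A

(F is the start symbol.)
FIRST sets of the non-terminals at (or reachable through a nullable prefix from) the front of some alternative:
  FIRST(F) = { ',' }
  FIRST(Y) = { ',', 'id' }
  FIRST(A) = { 'id', 'x' }

Productions for F:
  F → F Y id: FIRST = { ',' }
  F → , x: FIRST = { ',' }
Productions for Y:
  Y → F: FIRST = { ',' }
  Y → id: FIRST = { 'id' }
  Y → Y A: FIRST = { ',', 'id' }
Productions for S:
  S → x S: FIRST = { 'x' }
  S → id: FIRST = { 'id' }
  S → A: FIRST = { 'id', 'x' }
A has only one production, so no FIRST/FIRST conflict is possible there.

Conflict for F: F → F Y id and F → , x
  Overlap: { ',' }
Conflict for Y: Y → F and Y → Y A
  Overlap: { ',' }
Conflict for Y: Y → id and Y → Y A
  Overlap: { 'id' }
Conflict for S: S → x S and S → A
  Overlap: { 'x' }
Conflict for S: S → id and S → A
  Overlap: { 'id' }

Answer: Yes. F → F Y id / F → ',' x on { ',' }; Y → F / Y → Y A on { ',' }; Y → id / Y → Y A on { 'id' }; S → x S / S → A on { 'x' }; S → id / S → A on { 'id' }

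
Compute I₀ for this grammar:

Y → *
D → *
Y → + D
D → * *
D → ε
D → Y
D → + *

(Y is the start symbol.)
{ [Y → . *], [Y → . + D], [Y' → . Y] }

First, augment the grammar with Y' → Y
I₀ = CLOSURE({ [Y' → . Y] }):
  [Y' → . Y] has the dot before Y: add [Y → . *], [Y → . + D]
No further items can be added.

I₀ = { [Y → . *], [Y → . + D], [Y' → . Y] }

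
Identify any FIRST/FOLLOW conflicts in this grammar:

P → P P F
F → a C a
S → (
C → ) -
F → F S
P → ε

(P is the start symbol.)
Yes. P → P P F with FOLLOW(P) on { 'a' }

A FIRST/FOLLOW conflict occurs when a non-terminal N has a nullable alternative N → β (β ⇒* ε) and another alternative N → α with FIRST(α) ∩ FOLLOW(N) ≠ ∅: on such a lookahead the parser cannot decide between expanding α and letting N vanish via β.

Nullable non-terminals: P.
FIRST sets used below: FIRST(P) = { 'a', ε }, FIRST(F) = { 'a' }

P: nullable alternative(s) P → ε; FOLLOW(P) = { $, 'a' }
  P → P P F: FIRST \ {ε} = { 'a' } — overlaps FOLLOW(P) on { 'a' }: CONFLICT
  P → ε: FIRST \ {ε} = { } — this is the only nullable alternative, skip

C, F, S have no nullable alternative, so no FIRST/FOLLOW check is needed there.

So the grammar has 1 FIRST/FOLLOW conflict (marked CONFLICT above).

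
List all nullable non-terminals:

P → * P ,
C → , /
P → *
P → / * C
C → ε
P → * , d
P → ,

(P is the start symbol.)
{ 'C' }

ε-productions: C → ε
So C is immediately nullable.
No further non-terminal can be added: every production for the remaining non-terminals contains a terminal or a non-nullable non-terminal.
Nullable = { 'C' }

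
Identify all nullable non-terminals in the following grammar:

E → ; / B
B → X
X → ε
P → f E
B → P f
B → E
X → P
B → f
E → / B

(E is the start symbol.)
{ 'B', 'X' }

ε-productions: X → ε
So X is immediately nullable.
B → X: every symbol on the right is nullable, so B is nullable too.
No further non-terminal can be added: every production for the remaining non-terminals contains a terminal or a non-nullable non-terminal.
Nullable = { 'B', 'X' }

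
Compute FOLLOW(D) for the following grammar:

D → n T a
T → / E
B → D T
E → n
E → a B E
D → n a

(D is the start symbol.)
To compute FOLLOW(D), find every occurrence of D on a right-hand side N → α D β: add FIRST(β) \ {ε}, and if β is empty or nullable also add FOLLOW(N). Iterate to a fixed point.

D is the start symbol, so $ ∈ FOLLOW(D).
In B → D T: D is followed by T, add FIRST(T) \ {ε} = { '/' }

Taking the union: FOLLOW(D) = { $, '/' }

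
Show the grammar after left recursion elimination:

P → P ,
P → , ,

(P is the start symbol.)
P is directly left-recursive. The standard transformation for
  A → A α₁ | ... | A α_m | β₁ | ... | β_n
is
  A  → β₁ A' | ... | β_n A'
  A' → α₁ A' | ... | α_m A' | ε

P → , , becomes P → , , P'
P → P , becomes P' → , P'
Add P' → ε

Resulting grammar:
P → , , P'
P' → , P'
P' → ε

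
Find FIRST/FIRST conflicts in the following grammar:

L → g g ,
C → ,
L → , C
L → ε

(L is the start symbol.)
No FIRST/FIRST conflicts.

A FIRST/FIRST conflict occurs when two productions N → α and N → β for the same non-terminal have FIRST(α) ∩ FIRST(β) ≠ ∅ (with ε ∈ FIRST of a nullable right-hand side, so two nullable alternatives also conflict).

Productions for L:
  L → g g ,: FIRST = { 'g' }
  L → , C: FIRST = { ',' }
  L → ε: FIRST = { ε }
C has only one production, so no FIRST/FIRST conflict is possible there.

All alternatives of each non-terminal have pairwise disjoint FIRST sets.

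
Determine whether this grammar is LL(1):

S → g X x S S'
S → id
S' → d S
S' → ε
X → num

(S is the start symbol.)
No. Predict set conflict for S': { 'd' }

Relevant sets:
  FOLLOW(S') = { $, 'd' }

For S:
  PREDICT(S → g X x S S') = { 'g' }
  PREDICT(S → id) = { 'id' }
For S':
  PREDICT(S' → d S) = { 'd' }
  PREDICT(S' → ε) = { $, 'd' }
X has a single production, so nothing to check there.

Conflict found: Predict set conflict for S': { 'd' }
The grammar is NOT LL(1).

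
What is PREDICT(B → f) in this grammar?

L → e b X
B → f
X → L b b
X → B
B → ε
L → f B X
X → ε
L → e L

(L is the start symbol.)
PREDICT(B → f) = (FIRST(RHS) \ {ε}) ∪ (FOLLOW(B) if ε ∈ FIRST(RHS), i.e. RHS ⇒* ε)
FIRST(f) = { 'f' }
ε ∉ FIRST(f), so FOLLOW(B) is not added.
PREDICT(B → f) = { 'f' }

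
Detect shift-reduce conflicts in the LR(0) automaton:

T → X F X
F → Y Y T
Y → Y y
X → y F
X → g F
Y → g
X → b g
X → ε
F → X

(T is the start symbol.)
Augment with T' → T and build the canonical LR(0) collection (I0 = CLOSURE({[T' → . T]}), then GOTO on every symbol after a dot until no new states appear). It has 19 states:
  I0: { [T → . X F X], [T' → . T], [X → . b g], [X → . g F], [X → . y F], [X → .] }  — shift, reduce
  I1: { [T' → T .] }  — accept
  I2: { [F → . X], [F → . Y Y T], [T → X . F X], [X → . b g], [X → . g F], [X → . y F], [X → .], [Y → . Y y], [Y → . g] }  — shift, reduce
  I3: { [X → b . g] }  — shift
  I4: { [F → . X], [F → . Y Y T], [X → . b g], [X → . g F], [X → . y F], [X → .], [X → g . F], [Y → . Y y], [Y → . g] }  — shift, reduce
  I5: { [F → . X], [F → . Y Y T], [X → . b g], [X → . g F], [X → . y F], [X → .], [X → y . F], [Y → . Y y], [Y → . g] }  — shift, reduce
  I6: { [X → y F .] }  — reduce
  I7: { [F → X .] }  — reduce
  I8: { [F → Y . Y T], [Y → . Y y], [Y → . g], [Y → Y . y] }  — shift
  I9: { [F → . X], [F → . Y Y T], [X → . b g], [X → . g F], [X → . y F], [X → .], [X → g . F], [Y → . Y y], [Y → . g], [Y → g .] }  — shift, 2 reduces
  I10: { [X → g F .] }  — reduce
  I11: { [F → Y Y . T], [T → . X F X], [X → . b g], [X → . g F], [X → . y F], [X → .], [Y → Y . y] }  — shift, reduce
  I12: { [Y → g .] }  — reduce
  I13: { [Y → Y y .] }  — reduce
  I14: { [F → Y Y T .] }  — reduce
  I15: { [F → . X], [F → . Y Y T], [X → . b g], [X → . g F], [X → . y F], [X → .], [X → y . F], [Y → . Y y], [Y → . g], [Y → Y y .] }  — shift, 2 reduces
  I16: { [X → b g .] }  — reduce
  I17: { [T → X F . X], [X → . b g], [X → . g F], [X → . y F], [X → .] }  — shift, reduce
  I18: { [T → X F X .] }  — reduce

I0 contains reduce item [X → .] and shift items [X → . b g], [X → . g F], [X → . y F] — shift-reduce conflict.
I2 contains reduce item [X → .] and shift items [X → . b g], [X → . g F], [X → . y F], [Y → . g] — shift-reduce conflict.
I4 contains reduce item [X → .] and shift items [X → . b g], [X → . g F], [X → . y F], [Y → . g] — shift-reduce conflict.
I5 contains reduce item [X → .] and shift items [X → . b g], [X → . g F], [X → . y F], [Y → . g] — shift-reduce conflict.
I9 contains reduce items [X → .], [Y → g .] and shift items [X → . b g], [X → . g F], [X → . y F], [Y → . g] — shift-reduce conflict.
I11 contains reduce item [X → .] and shift items [X → . b g], [X → . g F], [X → . y F], [Y → Y . y] — shift-reduce conflict.
I15 contains reduce items [X → .], [Y → Y y .] and shift items [X → . b g], [X → . g F], [X → . y F], [Y → . g] — shift-reduce conflict.
I17 contains reduce item [X → .] and shift items [X → . b g], [X → . g F], [X → . y F] — shift-reduce conflict.

Answer: Yes — I0: [X → .] vs [X → . b g]; I2: [X → .] vs [X → . b g]; I4: [X → .] vs [X → . b g]; I5: [X → .] vs [X → . b g]; I9: [X → .] vs [X → . b g]; I11: [X → .] vs [X → . b g]; I15: [X → .] vs [X → . b g]; I17: [X → .] vs [X → . b g]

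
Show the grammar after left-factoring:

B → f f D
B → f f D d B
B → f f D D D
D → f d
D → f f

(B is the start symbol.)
B → f f D B'
B' → ε
B' → d B
B' → D D
D → f D'
D' → d
D' → f

Left-factoring transforms A → αβ₁ | αβ₂ into A → αA' and A' → β₁ | β₂
(α is the longest common prefix among the alternatives). Repeat until
no nonterminal has two alternatives with a common prefix.

Round 1: B has alternatives sharing prefix 'f f D'. Introduce B': B → f f D B'
  Add: B' → ε
  Add: B' → d B
  Add: B' → D D

Round 2: D has alternatives sharing prefix 'f'. Introduce D': D → f D'
  Add: D' → d
  Add: D' → f

No remaining common prefixes — done.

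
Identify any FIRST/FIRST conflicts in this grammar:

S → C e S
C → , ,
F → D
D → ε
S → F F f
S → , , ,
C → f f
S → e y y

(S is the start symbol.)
Yes. S → C e S / S → F F f on { 'f' }; S → C e S / S → ',' ',' ',' on { ',' }

FIRST sets of the non-terminals at (or reachable through a nullable prefix from) the front of some alternative:
  FIRST(C) = { ',', 'f' }
  FIRST(F) = { ε }

Productions for S:
  S → C e S: FIRST = { ',', 'f' }
  S → F F f: FIRST = { 'f' }
  S → , , ,: FIRST = { ',' }
  S → e y y: FIRST = { 'e' }
Productions for C:
  C → , ,: FIRST = { ',' }
  C → f f: FIRST = { 'f' }
F, D have only one production, so no FIRST/FIRST conflict is possible there.

Conflict for S: S → C e S and S → F F f
  Overlap: { 'f' }
Conflict for S: S → C e S and S → , , ,
  Overlap: { ',' }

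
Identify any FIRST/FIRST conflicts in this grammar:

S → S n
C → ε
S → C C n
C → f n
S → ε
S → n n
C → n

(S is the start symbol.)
FIRST sets of the non-terminals at (or reachable through a nullable prefix from) the front of some alternative:
  FIRST(S) = { 'f', 'n', ε }
  FIRST(C) = { 'f', 'n', ε }

Productions for S:
  S → S n: FIRST = { 'f', 'n' }
  S → C C n: FIRST = { 'f', 'n' }
  S → ε: FIRST = { ε }
  S → n n: FIRST = { 'n' }
Productions for C:
  C → ε: FIRST = { ε }
  C → f n: FIRST = { 'f' }
  C → n: FIRST = { 'n' }

Conflict for S: S → S n and S → C C n
  Overlap: { 'f', 'n' }
Conflict for S: S → S n and S → n n
  Overlap: { 'n' }
Conflict for S: S → C C n and S → n n
  Overlap: { 'n' }

Answer: Yes. S → S n / S → C C n on { 'f', 'n' }; S → S n / S → n n on { 'n' }; S → C C n / S → n n on { 'n' }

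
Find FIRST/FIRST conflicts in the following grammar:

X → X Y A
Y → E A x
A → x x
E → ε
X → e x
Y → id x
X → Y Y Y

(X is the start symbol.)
Yes. X → X Y A / X → e x on { 'e' }; X → X Y A / X → Y Y Y on { 'id', 'x' }

A FIRST/FIRST conflict occurs when two productions N → α and N → β for the same non-terminal have FIRST(α) ∩ FIRST(β) ≠ ∅ (with ε ∈ FIRST of a nullable right-hand side, so two nullable alternatives also conflict).

FIRST sets of the non-terminals at (or reachable through a nullable prefix from) the front of some alternative:
  FIRST(X) = { 'e', 'id', 'x' }
  FIRST(Y) = { 'id', 'x' }
  FIRST(E) = { ε }
  FIRST(A) = { 'x' }

Productions for X:
  X → X Y A: FIRST = { 'e', 'id', 'x' }
  X → e x: FIRST = { 'e' }
  X → Y Y Y: FIRST = { 'id', 'x' }
Productions for Y:
  Y → E A x: FIRST = { 'x' }
  Y → id x: FIRST = { 'id' }
A, E have only one production, so no FIRST/FIRST conflict is possible there.

Conflict for X: X → X Y A and X → e x
  Overlap: { 'e' }
Conflict for X: X → X Y A and X → Y Y Y
  Overlap: { 'id', 'x' }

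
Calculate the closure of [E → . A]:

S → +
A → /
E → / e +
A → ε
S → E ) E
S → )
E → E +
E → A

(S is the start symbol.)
To compute CLOSURE, for each item [A → α.Bβ] where B is a non-terminal, add [B → .γ] for all productions B → γ; repeat for the newly added items until nothing changes.

Start with: [E → . A]
  [E → . A] has the dot before A: add [A → . /], [A → .]
No further items can be added.

CLOSURE = { [A → . /], [A → .], [E → . A] }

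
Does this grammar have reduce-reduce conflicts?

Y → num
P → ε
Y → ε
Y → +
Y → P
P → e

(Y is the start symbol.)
Yes — I0: [P → .] vs [Y → .]

A reduce-reduce conflict occurs when an LR(0) state has two complete items [A → α .] and [B → β .] — both call for a reduction, and with no lookahead the parser cannot choose between them.

Augment with Y' → Y and build the canonical LR(0) collection (I0 = CLOSURE({[Y' → . Y]}), then GOTO on every symbol after a dot until no new states appear). It has 6 states:
  I0: { [P → . e], [P → .], [Y → . +], [Y → . P], [Y → . num], [Y → .], [Y' → . Y] }  — shift, 2 reduces
  I1: { [Y → + .] }  — reduce
  I2: { [Y → P .] }  — reduce
  I3: { [Y' → Y .] }  — accept
  I4: { [P → e .] }  — reduce
  I5: { [Y → num .] }  — reduce

I0 contains complete items [P → .], [Y → .] — reduce-reduce conflict.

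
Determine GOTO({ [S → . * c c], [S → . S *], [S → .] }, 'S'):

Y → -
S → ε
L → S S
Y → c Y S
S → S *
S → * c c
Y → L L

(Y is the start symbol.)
{ [S → S . *] }

GOTO(I, 'S') = CLOSURE({ [A → αX.β] : [A → α.Xβ] ∈ I, X = 'S' })

Items with dot before 'S', with the dot advanced:
  [S → . S *] → [S → S . *]
Closure adds nothing (no advanced item has the dot before a non-terminal).

GOTO = { [S → S . *] }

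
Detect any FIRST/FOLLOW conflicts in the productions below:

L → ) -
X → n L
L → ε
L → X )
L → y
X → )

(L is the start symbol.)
Yes. L → ')' '-' with FOLLOW(L) on { ')' }; L → X ')' with FOLLOW(L) on { ')' }

A FIRST/FOLLOW conflict occurs when a non-terminal N has a nullable alternative N → β (β ⇒* ε) and another alternative N → α with FIRST(α) ∩ FOLLOW(N) ≠ ∅: on such a lookahead the parser cannot decide between expanding α and letting N vanish via β.

Nullable non-terminals: L.
FIRST sets used below: FIRST(X) = { ')', 'n' }

L: nullable alternative(s) L → ε; FOLLOW(L) = { $, ')' }
  L → ) -: FIRST \ {ε} = { ')' } — overlaps FOLLOW(L) on { ')' }: CONFLICT
  L → ε: FIRST \ {ε} = { } — this is the only nullable alternative, skip
  L → X ): FIRST \ {ε} = { ')', 'n' } — overlaps FOLLOW(L) on { ')' }: CONFLICT
  L → y: FIRST \ {ε} = { 'y' } — disjoint from FOLLOW(L)

X has no nullable alternative, so no FIRST/FOLLOW check is needed there.

So the grammar has 2 FIRST/FOLLOW conflicts (marked CONFLICT above).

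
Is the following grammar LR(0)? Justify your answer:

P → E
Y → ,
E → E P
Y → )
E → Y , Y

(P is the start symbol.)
A grammar is LR(0) if no state in the canonical LR(0) collection has:
  - both a shift item (dot before a terminal) and a complete item (shift-reduce conflict), or
  - two or more complete items (reduce-reduce conflict; the accept item [P' → P .] counts as a complete item here).

Augment with P' → P and build the canonical LR(0) collection (I0 = CLOSURE({[P' → . P]}), then GOTO on every symbol after a dot until no new states appear). It has 9 states:
  I0: { [E → . E P], [E → . Y , Y], [P → . E], [P' → . P], [Y → . )], [Y → . ,] }  — shift
  I1: { [Y → ) .] }  — reduce
  I2: { [Y → , .] }  — reduce
  I3: { [E → . E P], [E → . Y , Y], [E → E . P], [P → . E], [P → E .], [Y → . )], [Y → . ,] }  — shift, reduce
  I4: { [P' → P .] }  — accept
  I5: { [E → Y . , Y] }  — shift
  I6: { [E → Y , . Y], [Y → . )], [Y → . ,] }  — shift
  I7: { [E → Y , Y .] }  — reduce
  I8: { [E → E P .] }  — reduce

Conflict in state I3:
  Shift-reduce conflict between [P → E .] and [Y → . )]
So the grammar is NOT LR(0).

Answer: No. Shift-reduce conflict between [P → E .] and [Y → . )]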